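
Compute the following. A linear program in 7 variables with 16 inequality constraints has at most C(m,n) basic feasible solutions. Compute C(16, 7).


Each vertex corresponds to some choice of n active constraints out of m, so the number of vertices is at most C(m, n) = m! / (n!(m-n)!).
m = 16, n = 7
Numerator: 16 * 15 * 14 * 13 * 12 * 11 * 10
Denominator: 7! = 5040
C(16, 7) = 11440


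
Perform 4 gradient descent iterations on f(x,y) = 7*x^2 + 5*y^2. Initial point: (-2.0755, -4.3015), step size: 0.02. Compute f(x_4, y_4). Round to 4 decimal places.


Gradient descent on f(x,y) = 7*x^2 + 5*y^2.
Starting point: (-2.0755, -4.3015), alpha = 0.02
Step 1: grad_x = 2*7*-2.0755 = -29.057, grad_y = 2*5*-4.3015 = -43.015
  x_1 = -2.0755 - 0.02*-29.057 = -1.4944
  y_1 = -4.3015 - 0.02*-43.015 = -3.4412
Step 2: grad_x = 2*7*-1.4944 = -20.921, grad_y = 2*5*-3.4412 = -34.412
  x_2 = -1.4944 - 0.02*-20.921 = -1.0759
  y_2 = -3.4412 - 0.02*-34.412 = -2.753
Step 3: grad_x = 2*7*-1.0759 = -15.0631, grad_y = 2*5*-2.753 = -27.5296
  x_3 = -1.0759 - 0.02*-15.0631 = -0.7747
  y_3 = -2.753 - 0.02*-27.5296 = -2.2024
Step 4: grad_x = 2*7*-0.7747 = -10.8455, grad_y = 2*5*-2.2024 = -22.0237
  x_4 = -0.7747 - 0.02*-10.8455 = -0.5578
  y_4 = -2.2024 - 0.02*-22.0237 = -1.7619
f(-0.5578, -1.7619) = 7*(-0.5578)^2 + 5*(-1.7619)^2 = 17.6991


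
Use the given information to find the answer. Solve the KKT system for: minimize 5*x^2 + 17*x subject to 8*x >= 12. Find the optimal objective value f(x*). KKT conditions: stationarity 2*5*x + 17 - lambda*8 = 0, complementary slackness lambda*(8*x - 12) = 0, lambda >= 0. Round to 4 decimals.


Step 1: Try lambda = 0 (constraint inactive).
x_unc = -17/(2*5) = -1.7
Check: 8*-1.7 = -13.6 < 12 -- violated!
Step 2: Constraint must be active: 8*x = 12
x* = 12/8 = 1.5
lambda = (2*5*1.5 + 17)/8 = 4.0
Step 3: Compute optimal value.
f(x*) = 5*1.5^2 + 17*1.5 = 36.75


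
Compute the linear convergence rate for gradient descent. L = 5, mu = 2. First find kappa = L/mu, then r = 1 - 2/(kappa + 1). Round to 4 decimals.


Step 1: Compute the condition number.
kappa = L/mu = 5/2 = 2.5
Step 2: Compute the convergence rate.
r = 1 - 2/(kappa + 1) = 1 - 2*mu/(L + mu) = (L - mu)/(L + mu) = 3/7 = 0.4286


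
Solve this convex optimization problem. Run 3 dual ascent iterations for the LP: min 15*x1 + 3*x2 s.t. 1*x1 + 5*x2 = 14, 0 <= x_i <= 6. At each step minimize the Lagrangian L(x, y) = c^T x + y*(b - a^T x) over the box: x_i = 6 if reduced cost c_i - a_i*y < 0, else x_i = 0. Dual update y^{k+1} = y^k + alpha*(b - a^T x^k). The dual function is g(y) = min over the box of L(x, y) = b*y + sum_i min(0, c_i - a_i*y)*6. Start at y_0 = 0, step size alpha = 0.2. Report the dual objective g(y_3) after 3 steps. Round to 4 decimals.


Dual ascent for LP: min 15*x1 + 3*x2, 1*x1 + 5*x2 = 14, 0 <= x_i <= 6
Step 1: y^k = 0.0, reduced costs: (15.0, 3.0)
  x^k = (0.0, 0.0), subgradient = b - a^T x = 14.0
  y^{k+1} = 0.0 + 0.2*14.0 = 2.8
Step 2: y^k = 2.8, reduced costs: (12.2, -11.0)
  x^k = (0.0, 6.0), subgradient = b - a^T x = -16.0
  y^{k+1} = 2.8 + 0.2*-16.0 = -0.4
Step 3: y^k = -0.4, reduced costs: (15.4, 5.0)
  x^k = (0.0, 0.0), subgradient = b - a^T x = 14.0
  y^{k+1} = -0.4 + 0.2*14.0 = 2.4
Dual objective at y_3 = 2.4: reduced costs (12.6, -9.0), box minimizer x = (0.0, 6.0)
g(y_3) = b*y + (c1 - a1*y)*x1 + (c2 - a2*y)*x2 = 14*2.4 + 12.6*0.0 + (-9.0)*6.0 = 33.6 + 0.0 - 54.0 = -20.4


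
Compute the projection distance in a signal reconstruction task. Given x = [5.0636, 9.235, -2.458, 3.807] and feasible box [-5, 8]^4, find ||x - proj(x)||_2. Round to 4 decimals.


Project each component onto [-5, 8].
clip(5.0636) = 5.0636, clip(9.235) = 8.0, clip(-2.458) = -2.458, clip(3.807) = 3.807
Projection = [5.0636, 8.0, -2.458, 3.807]
Squared diffs: [0.0, 1.5252, 0.0, 0.0]
Distance = sqrt(1.5252) = 1.235


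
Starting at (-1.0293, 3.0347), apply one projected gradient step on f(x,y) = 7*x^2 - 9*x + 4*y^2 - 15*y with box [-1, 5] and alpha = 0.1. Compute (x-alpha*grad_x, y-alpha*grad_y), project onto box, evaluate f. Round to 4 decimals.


Step 1: Compute gradient at (-1.0293, 3.0347).
grad_x = 2*7*-1.0293 - 9 = -23.4102
grad_y = 2*4*3.0347 - 15 = 9.2776
Step 2: Gradient step.
x_raw = -1.0293 - 0.1*-23.4102 = 1.3117
y_raw = 3.0347 - 0.1*9.2776 = 2.1069
Step 3: Project onto [-1, 5].
x_proj = clip(1.3117) = 1.3117
y_proj = clip(2.1069) = 2.1069
Step 4: Evaluate f.
f(1.3117, 2.1069) = -13.6085


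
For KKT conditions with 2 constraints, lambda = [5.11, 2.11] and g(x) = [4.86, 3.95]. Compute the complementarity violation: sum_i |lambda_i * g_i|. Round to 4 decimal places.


KKT complementary slackness check:
lambda_1 * g_1 = 5.11 * 4.86 = 24.8346
lambda_2 * g_2 = 2.11 * 3.95 = 8.3345
Total violation = 24.8346 + 8.3345 = 33.1691


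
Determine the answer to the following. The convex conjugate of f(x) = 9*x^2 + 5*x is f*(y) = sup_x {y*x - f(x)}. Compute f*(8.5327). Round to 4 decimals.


f*(y) = sup_x {y*x - a*x^2 - b*x} = sup_x {(y-b)*x - a*x^2}
FOC: (y - b) - 2a*x = 0 => x* = (y - b)/(2a)
x* = (8.5327 - 5)/(2*9) = 0.1963
f*(8.5327) = (y-b)^2/(4a) = (8.5327 - 5)^2/(4*9)
= 12.48/36 = 0.3467


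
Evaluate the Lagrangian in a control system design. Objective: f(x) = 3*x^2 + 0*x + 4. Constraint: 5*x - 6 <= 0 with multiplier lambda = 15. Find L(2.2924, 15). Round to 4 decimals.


Step 1: Evaluate f(x).
f(2.2924) = 3*2.2924^2 + 0*2.2924 + 4 = 19.7653
Step 2: Evaluate g(x).
g(2.2924) = 5*2.2924 - 6 = 5.462
Step 3: Compute Lagrangian.
L = 19.7653 + 15*5.462 = 101.6953


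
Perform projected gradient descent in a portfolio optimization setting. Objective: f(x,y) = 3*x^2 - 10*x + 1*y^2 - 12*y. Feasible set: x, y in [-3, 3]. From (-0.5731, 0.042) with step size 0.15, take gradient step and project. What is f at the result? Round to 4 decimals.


Step 1: Compute gradient at (-0.5731, 0.042).
grad_x = 2*3*-0.5731 - 10 = -13.4386
grad_y = 2*1*0.042 - 12 = -11.916
Step 2: Gradient step.
x_raw = -0.5731 - 0.15*-13.4386 = 1.4427
y_raw = 0.042 - 0.15*-11.916 = 1.8294
Step 3: Project onto [-3, 3].
x_proj = clip(1.4427) = 1.4427
y_proj = clip(1.8294) = 1.8294
Step 4: Evaluate f.
f(1.4427, 1.8294) = -26.7889


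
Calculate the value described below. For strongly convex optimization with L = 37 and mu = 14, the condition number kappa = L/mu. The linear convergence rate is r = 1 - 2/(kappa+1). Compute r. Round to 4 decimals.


Step 1: Compute the condition number.
kappa = L/mu = 37/14 = 2.6429
Step 2: Compute the convergence rate.
r = 1 - 2/(kappa + 1) = 1 - 2*mu/(L + mu) = (L - mu)/(L + mu) = 23/51 = 0.451


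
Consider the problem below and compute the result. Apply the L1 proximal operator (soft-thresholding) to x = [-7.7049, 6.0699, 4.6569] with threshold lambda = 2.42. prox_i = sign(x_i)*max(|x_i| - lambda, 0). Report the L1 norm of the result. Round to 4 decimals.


Soft-thresholding with lambda = 2.42:
prox(-7.7049) = sign(-7.7049)*max(|-7.7049| - 2.42, 0) = -5.2849
prox(6.0699) = sign(6.0699)*max(|6.0699| - 2.42, 0) = 3.6499
prox(4.6569) = sign(4.6569)*max(|4.6569| - 2.42, 0) = 2.2369
prox(x) = [-5.2849, 3.6499, 2.2369]
||prox(x)||_1 = 5.2849 + 3.6499 + 2.2369 = 11.1717


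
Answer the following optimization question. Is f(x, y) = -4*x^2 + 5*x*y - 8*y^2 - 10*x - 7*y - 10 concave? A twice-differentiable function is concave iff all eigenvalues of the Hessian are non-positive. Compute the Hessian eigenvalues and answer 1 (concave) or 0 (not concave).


The Hessian of f(x,y) = -4*x^2 + 5*x*y - 8*y^2 - 10*x - 7*y - 10 is:
H = [[-8, 5], [5, -16]]
Trace = -8 - 16 = -24
Determinant = -8*-16 - (5)^2 = 103
Discriminant = (-24)^2 - 4*103 = 164.0
Eigenvalues: lambda_1 = -18.4031, lambda_2 = -5.5969
The function is concave.

1


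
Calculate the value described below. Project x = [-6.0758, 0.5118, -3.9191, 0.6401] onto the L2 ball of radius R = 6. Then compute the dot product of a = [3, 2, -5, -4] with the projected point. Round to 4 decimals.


Step 1: Compute ||x|| (intermediates to 6 decimals).
||x|| = sqrt((-6.0758)^2 + 0.5118^2 + (-3.9191)^2 + 0.6401^2) = 7.276425
Step 2: Project.
Since ||x|| > R, scale = R/||x|| = 6/7.276425 = 0.824581, proj(x) = scale * x
proj(x) = [-5.009989, 0.422021, -3.231615, 0.527814]
Step 3: Dot product.
a^T * proj(x) = 3*(-5.009989) + 2*0.422021 - 5*(-3.231615) - 4*0.527814 = -0.1391


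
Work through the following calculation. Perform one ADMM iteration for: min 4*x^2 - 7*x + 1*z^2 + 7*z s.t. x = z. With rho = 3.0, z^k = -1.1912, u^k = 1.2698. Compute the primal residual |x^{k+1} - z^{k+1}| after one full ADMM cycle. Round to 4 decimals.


ADMM iteration with rho = 3.0, z^k = -1.1912, u^k = 1.2698
Step 1: x-update.
Minimize 4*x^2 - 7*x + (3.0/2)*(x + 1.1912 + 1.2698)^2
FOC: (2*4 + 3.0)*x = 7 + 3.0*(-1.1912 - 1.2698)
x^{k+1} = -0.0348
Step 2: z-update.
Minimize 1*z^2 + 7*z + (3.0/2)*(-0.0348 - z + 1.2698)^2
FOC: (2*1 + 3.0)*z = -7 + 3.0*(-0.0348 + 1.2698)
z^{k+1} = -0.659
Step 3: u-update.
u^{k+1} = 1.2698 - 0.0348 + 0.659 = 1.894
Step 4: Primal residual = |-0.0348 + 0.659| = 0.6242


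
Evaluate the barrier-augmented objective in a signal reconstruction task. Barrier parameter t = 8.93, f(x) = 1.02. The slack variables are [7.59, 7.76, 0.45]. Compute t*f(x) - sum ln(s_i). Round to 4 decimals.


Step 1: Compute log-barrier.
ln values: [2.0268, 2.049, -0.7985]
phi = -(2.0268 + 2.049 - 0.7985) = -3.2773
Step 2: Compute augmented objective.
t*f(x) = 8.93*1.02 = 9.1086
Total = 9.1086 - 3.2773 = 5.8313


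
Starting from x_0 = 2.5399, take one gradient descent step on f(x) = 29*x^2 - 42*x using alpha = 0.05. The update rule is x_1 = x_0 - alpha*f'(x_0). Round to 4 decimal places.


We compute the gradient at x_0 and apply the update.
f'(x) = 58*x - 42
f'(2.5399) = 58*2.5399 - 42 = 105.3142
x_1 = 2.5399 - 0.05*105.3142 = -2.7258


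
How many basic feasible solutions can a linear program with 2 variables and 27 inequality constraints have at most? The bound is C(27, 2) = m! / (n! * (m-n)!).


Each vertex corresponds to some choice of n active constraints out of m, so the number of vertices is at most C(m, n) = m! / (n!(m-n)!).
m = 27, n = 2
Numerator: 27 * 26
Denominator: 2! = 2
C(27, 2) = 351


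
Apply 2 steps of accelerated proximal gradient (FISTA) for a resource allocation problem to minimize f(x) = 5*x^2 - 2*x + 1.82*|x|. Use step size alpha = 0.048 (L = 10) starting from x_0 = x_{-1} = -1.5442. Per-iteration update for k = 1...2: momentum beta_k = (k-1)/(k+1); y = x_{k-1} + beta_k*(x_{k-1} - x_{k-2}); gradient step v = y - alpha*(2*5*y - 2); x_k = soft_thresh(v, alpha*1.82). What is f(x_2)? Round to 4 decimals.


FISTA on f(x) = 5*x^2 - 2*x + 1.82*|x|
L = 10, alpha = 0.048
Iteration 1: beta = 0.0, y = -1.5442 + 0.0*(-1.5442 + 1.5442) = -1.5442
  grad(y) = -17.442, v = y - alpha*grad = -0.707
  prox(v) = soft_thresh(-0.707, 0.0874) = -0.6196
Iteration 2: beta = 0.3333, y = -0.6196 + 0.3333*(-0.6196 + 1.5442) = -0.3114
  grad(y) = -5.1143, v = y - alpha*grad = -0.0659
  prox(v) = soft_thresh(-0.0659, 0.0874) = 0.0
f(x_2) = 5*0.0^2 - 2*0.0 + 1.82*|0.0| = 0.0


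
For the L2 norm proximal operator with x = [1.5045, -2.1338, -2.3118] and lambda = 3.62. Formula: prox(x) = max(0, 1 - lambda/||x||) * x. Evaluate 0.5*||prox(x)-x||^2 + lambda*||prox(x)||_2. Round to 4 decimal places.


Step 1: Compute ||x||.
||x|| = 3.4873
Step 2: Compute scaling factor.
scale = max(0, 1 - 3.62/3.4873) = 0.0
Step 3: prox(x) = [0.0, -0.0, -0.0]
||prox(x)|| = 0.0
Step 4: Proximal objective.
0.5*||prox-x||^2 = 6.0805
lambda*||prox|| = 0.0
Total = 6.0805


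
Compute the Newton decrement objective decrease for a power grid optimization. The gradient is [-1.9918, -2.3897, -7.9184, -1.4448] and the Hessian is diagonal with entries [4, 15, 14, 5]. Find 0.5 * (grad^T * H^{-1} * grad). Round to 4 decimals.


Step 1: H is diagonal, so H^(-1) * g = [-0.498, -0.1593, -0.5656, -0.289].
Step 2: g^T H^(-1) g = sum_i g_i^2 / H_ii
  = (-1.9918)^2/4 + (-2.3897)^2/15 + (-7.9184)^2/14 + (-1.4448)^2/5
  = 0.9918 + 0.3807 + 4.4786 + 0.4175 = 6.2687
Step 3: Objective decrease = 0.5 * g^T H^(-1) g = 3.1343


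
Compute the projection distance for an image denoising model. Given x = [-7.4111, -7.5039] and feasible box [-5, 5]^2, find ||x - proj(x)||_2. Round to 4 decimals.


Project each component onto [-5, 5].
clip(-7.4111) = -5.0, clip(-7.5039) = -5.0
Projection = [-5.0, -5.0]
Squared diffs: [5.8134, 6.2695]
Distance = sqrt(12.0829) = 3.476


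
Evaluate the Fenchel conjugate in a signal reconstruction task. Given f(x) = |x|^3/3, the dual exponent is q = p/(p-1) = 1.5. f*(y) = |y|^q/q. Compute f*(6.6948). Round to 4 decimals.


The conjugate exponent q satisfies 1/p + 1/q = 1.
p = 3, so q = 3/(3 - 1) = 1.5
|y|^q = 6.6948^1.5 = 17.3223
f*(6.6948) = 17.3223 / 1.5 = 11.5482


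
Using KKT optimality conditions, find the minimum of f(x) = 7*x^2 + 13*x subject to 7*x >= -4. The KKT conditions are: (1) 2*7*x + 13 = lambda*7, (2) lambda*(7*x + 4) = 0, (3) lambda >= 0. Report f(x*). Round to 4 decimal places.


Step 1: Try lambda = 0 (constraint inactive).
x_unc = -13/(2*7) = -0.9286
Check: 7*-0.9286 = -6.5002 < -4 -- violated!
Step 2: Constraint must be active: 7*x = -4
x* = -4/7 = -0.5714 (rounded; the exact value -4/7 is used below)
lambda = (2*7*(-4/7) + 13)/7 = 0.7143
Step 3: Compute optimal value.
f(x*) = 7*(-4/7)^2 + 13*(-4/7) = -5.1429


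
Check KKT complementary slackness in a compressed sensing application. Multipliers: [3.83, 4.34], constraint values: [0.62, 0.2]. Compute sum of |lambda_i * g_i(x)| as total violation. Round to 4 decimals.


KKT complementary slackness check:
lambda_1 * g_1 = 3.83 * 0.62 = 2.3746
lambda_2 * g_2 = 4.34 * 0.2 = 0.868
Total violation = 2.3746 + 0.868 = 3.2426


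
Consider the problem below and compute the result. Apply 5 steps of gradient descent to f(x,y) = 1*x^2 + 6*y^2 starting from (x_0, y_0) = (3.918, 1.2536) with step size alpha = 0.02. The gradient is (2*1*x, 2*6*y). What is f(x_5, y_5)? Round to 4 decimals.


Gradient descent on f(x,y) = 1*x^2 + 6*y^2.
Starting point: (3.918, 1.2536), alpha = 0.02
Step 1: grad_x = 2*1*3.918 = 7.836, grad_y = 2*6*1.2536 = 15.0432
  x_1 = 3.918 - 0.02*7.836 = 3.7613
  y_1 = 1.2536 - 0.02*15.0432 = 0.9527
Step 2: grad_x = 2*1*3.7613 = 7.5226, grad_y = 2*6*0.9527 = 11.4328
  x_2 = 3.7613 - 0.02*7.5226 = 3.6108
  y_2 = 0.9527 - 0.02*11.4328 = 0.7241
Step 3: grad_x = 2*1*3.6108 = 7.2217, grad_y = 2*6*0.7241 = 8.689
  x_3 = 3.6108 - 0.02*7.2217 = 3.4664
  y_3 = 0.7241 - 0.02*8.689 = 0.5503
Step 4: grad_x = 2*1*3.4664 = 6.9328, grad_y = 2*6*0.5503 = 6.6036
  x_4 = 3.4664 - 0.02*6.9328 = 3.3277
  y_4 = 0.5503 - 0.02*6.6036 = 0.4182
Step 5: grad_x = 2*1*3.3277 = 6.6555, grad_y = 2*6*0.4182 = 5.0187
  x_5 = 3.3277 - 0.02*6.6555 = 3.1946
  y_5 = 0.4182 - 0.02*5.0187 = 0.3179
f(3.1946, 0.3179) = 1*3.1946^2 + 6*0.3179^2 = 10.8118


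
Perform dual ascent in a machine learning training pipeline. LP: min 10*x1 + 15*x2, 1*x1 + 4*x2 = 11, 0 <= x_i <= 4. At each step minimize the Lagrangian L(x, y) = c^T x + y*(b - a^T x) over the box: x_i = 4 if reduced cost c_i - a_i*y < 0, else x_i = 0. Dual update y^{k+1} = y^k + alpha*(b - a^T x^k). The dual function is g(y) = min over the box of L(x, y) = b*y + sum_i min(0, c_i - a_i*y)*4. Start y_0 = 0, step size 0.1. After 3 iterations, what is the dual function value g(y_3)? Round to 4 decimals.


Dual ascent for LP: min 10*x1 + 15*x2, 1*x1 + 4*x2 = 11, 0 <= x_i <= 4
Step 1: y^k = 0.0, reduced costs: (10.0, 15.0)
  x^k = (0.0, 0.0), subgradient = b - a^T x = 11.0
  y^{k+1} = 0.0 + 0.1*11.0 = 1.1
Step 2: y^k = 1.1, reduced costs: (8.9, 10.6)
  x^k = (0.0, 0.0), subgradient = b - a^T x = 11.0
  y^{k+1} = 1.1 + 0.1*11.0 = 2.2
Step 3: y^k = 2.2, reduced costs: (7.8, 6.2)
  x^k = (0.0, 0.0), subgradient = b - a^T x = 11.0
  y^{k+1} = 2.2 + 0.1*11.0 = 3.3
Dual objective at y_3 = 3.3: reduced costs (6.7, 1.8), box minimizer x = (0.0, 0.0)
g(y_3) = b*y + (c1 - a1*y)*x1 + (c2 - a2*y)*x2 = 11*3.3 + 6.7*0.0 + 1.8*0.0 = 36.3 + 0.0 + 0.0 = 36.3


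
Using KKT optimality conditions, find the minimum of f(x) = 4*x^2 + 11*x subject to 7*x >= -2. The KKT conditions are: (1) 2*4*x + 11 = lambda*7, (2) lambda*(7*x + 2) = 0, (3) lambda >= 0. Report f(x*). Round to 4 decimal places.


Step 1: Try lambda = 0 (constraint inactive).
x_unc = -11/(2*4) = -1.375
Check: 7*-1.375 = -9.625 < -2 -- violated!
Step 2: Constraint must be active: 7*x = -2
x* = -2/7 = -0.2857 (rounded; the exact value -2/7 is used below)
lambda = (2*4*(-2/7) + 11)/7 = 1.2449
Step 3: Compute optimal value.
f(x*) = 4*(-2/7)^2 + 11*(-2/7) = -2.8163


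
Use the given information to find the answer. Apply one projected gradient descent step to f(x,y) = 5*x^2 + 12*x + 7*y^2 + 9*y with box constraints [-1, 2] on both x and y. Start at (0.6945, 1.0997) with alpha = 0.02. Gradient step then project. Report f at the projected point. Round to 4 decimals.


Step 1: Compute gradient at (0.6945, 1.0997).
grad_x = 2*5*0.6945 + 12 = 18.945
grad_y = 2*7*1.0997 + 9 = 24.3958
Step 2: Gradient step.
x_raw = 0.6945 - 0.02*18.945 = 0.3156
y_raw = 1.0997 - 0.02*24.3958 = 0.6118
Step 3: Project onto [-1, 2].
x_proj = clip(0.3156) = 0.3156
y_proj = clip(0.6118) = 0.6118
Step 4: Evaluate f.
f(0.3156, 0.6118) = 12.4112


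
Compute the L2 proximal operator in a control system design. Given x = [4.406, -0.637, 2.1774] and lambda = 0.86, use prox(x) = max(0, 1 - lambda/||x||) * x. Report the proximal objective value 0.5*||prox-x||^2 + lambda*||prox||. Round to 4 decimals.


Step 1: Compute ||x||.
||x|| = 4.9558
Step 2: Compute scaling factor.
scale = max(0, 1 - 0.86/4.9558) = 0.8265
Step 3: prox(x) = [3.6414, -0.5265, 1.7995]
||prox(x)|| = 4.0958
Step 4: Proximal objective.
0.5*||prox-x||^2 = 0.3698
lambda*||prox|| = 3.5224
Total = 3.8922


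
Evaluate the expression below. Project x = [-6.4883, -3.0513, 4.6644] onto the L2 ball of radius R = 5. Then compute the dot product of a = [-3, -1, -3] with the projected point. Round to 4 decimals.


Step 1: Compute ||x|| (intermediates to 6 decimals).
||x|| = sqrt((-6.4883)^2 + (-3.0513)^2 + 4.6644^2) = 8.55366
Step 2: Project.
Since ||x|| > R, scale = R/||x|| = 5/8.55366 = 0.584545, proj(x) = scale * x
proj(x) = [-3.792703, -1.783622, 2.726552]
Step 3: Dot product.
a^T * proj(x) = -3*(-3.792703) - 1*(-1.783622) - 3*2.726552 = 4.9821


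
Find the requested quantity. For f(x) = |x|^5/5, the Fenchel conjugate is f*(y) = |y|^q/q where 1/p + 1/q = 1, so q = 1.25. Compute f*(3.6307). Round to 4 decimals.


The conjugate exponent q satisfies 1/p + 1/q = 1.
p = 5, so q = 5/(5 - 1) = 1.25
|y|^q = 3.6307^1.25 = 5.0117
f*(3.6307) = 5.0117 / 1.25 = 4.0094


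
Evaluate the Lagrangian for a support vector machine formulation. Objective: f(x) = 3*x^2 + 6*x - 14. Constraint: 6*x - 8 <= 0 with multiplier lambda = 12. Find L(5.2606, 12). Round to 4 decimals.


Step 1: Evaluate f(x).
f(5.2606) = 3*5.2606^2 + 6*5.2606 - 14 = 100.5853
Step 2: Evaluate g(x).
g(5.2606) = 6*5.2606 - 8 = 23.5636
Step 3: Compute Lagrangian.
L = 100.5853 + 12*23.5636 = 383.3485


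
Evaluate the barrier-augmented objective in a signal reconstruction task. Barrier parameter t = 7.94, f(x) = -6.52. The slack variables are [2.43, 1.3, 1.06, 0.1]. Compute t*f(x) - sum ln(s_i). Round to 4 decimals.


Step 1: Compute log-barrier.
ln values: [0.8879, 0.2624, 0.0583, -2.3026]
phi = -(0.8879 + 0.2624 + 0.0583 - 2.3026) = 1.0941
Step 2: Compute augmented objective.
t*f(x) = 7.94*-6.52 = -51.7688
Total = -51.7688 + 1.0941 = -50.6747


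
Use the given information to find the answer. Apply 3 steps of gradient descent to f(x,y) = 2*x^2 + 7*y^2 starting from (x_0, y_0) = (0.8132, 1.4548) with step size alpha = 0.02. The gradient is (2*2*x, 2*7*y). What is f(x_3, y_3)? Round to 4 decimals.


Gradient descent on f(x,y) = 2*x^2 + 7*y^2.
Starting point: (0.8132, 1.4548), alpha = 0.02
Step 1: grad_x = 2*2*0.8132 = 3.2528, grad_y = 2*7*1.4548 = 20.3672
  x_1 = 0.8132 - 0.02*3.2528 = 0.7481
  y_1 = 1.4548 - 0.02*20.3672 = 1.0475
Step 2: grad_x = 2*2*0.7481 = 2.9926, grad_y = 2*7*1.0475 = 14.6644
  x_2 = 0.7481 - 0.02*2.9926 = 0.6883
  y_2 = 1.0475 - 0.02*14.6644 = 0.7542
Step 3: grad_x = 2*2*0.6883 = 2.7532, grad_y = 2*7*0.7542 = 10.5584
  x_3 = 0.6883 - 0.02*2.7532 = 0.6332
  y_3 = 0.7542 - 0.02*10.5584 = 0.543
f(0.6332, 0.543) = 2*0.6332^2 + 7*0.543^2 = 2.8659


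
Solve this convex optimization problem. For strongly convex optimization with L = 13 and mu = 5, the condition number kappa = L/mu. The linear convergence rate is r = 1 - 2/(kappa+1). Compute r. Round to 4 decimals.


Step 1: Compute the condition number.
kappa = L/mu = 13/5 = 2.6
Step 2: Compute the convergence rate.
r = 1 - 2/(kappa + 1) = 1 - 2*mu/(L + mu) = (L - mu)/(L + mu) = 8/18 = 0.4444


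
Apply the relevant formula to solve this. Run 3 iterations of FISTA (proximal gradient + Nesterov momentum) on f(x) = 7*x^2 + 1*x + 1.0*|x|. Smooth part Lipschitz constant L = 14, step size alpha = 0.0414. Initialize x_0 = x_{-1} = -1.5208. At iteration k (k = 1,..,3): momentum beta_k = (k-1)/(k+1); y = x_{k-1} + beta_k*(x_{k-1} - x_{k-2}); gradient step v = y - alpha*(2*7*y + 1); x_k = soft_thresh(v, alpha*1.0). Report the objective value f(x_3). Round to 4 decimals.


FISTA on f(x) = 7*x^2 + 1*x + 1.0*|x|
L = 14, alpha = 0.0414
Iteration 1: beta = 0.0, y = -1.5208 + 0.0*(-1.5208 + 1.5208) = -1.5208
  grad(y) = -20.2912, v = y - alpha*grad = -0.6807
  prox(v) = soft_thresh(-0.6807, 0.0414) = -0.6393
Iteration 2: beta = 0.3333, y = -0.6393 + 0.3333*(-0.6393 + 1.5208) = -0.3455
  grad(y) = -3.8374, v = y - alpha*grad = -0.1867
  prox(v) = soft_thresh(-0.1867, 0.0414) = -0.1453
Iteration 3: beta = 0.5, y = -0.1453 + 0.5*(-0.1453 + 0.6393) = 0.1018
  grad(y) = 2.425, v = y - alpha*grad = 0.0014
  prox(v) = soft_thresh(0.0014, 0.0414) = 0.0
f(x_3) = 7*0.0^2 + 1*0.0 + 1.0*|0.0| = 0.0


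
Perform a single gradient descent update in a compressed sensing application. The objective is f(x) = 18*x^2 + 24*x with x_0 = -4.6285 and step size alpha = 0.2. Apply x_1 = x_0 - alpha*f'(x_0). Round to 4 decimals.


We compute the gradient at x_0 and apply the update.
f'(x) = 36*x + 24
f'(-4.6285) = 36*-4.6285 + 24 = -142.626
x_1 = -4.6285 - 0.2*-142.626 = 23.8967


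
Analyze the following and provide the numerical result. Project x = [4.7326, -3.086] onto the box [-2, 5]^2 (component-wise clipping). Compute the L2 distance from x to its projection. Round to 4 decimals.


Project each component onto [-2, 5].
clip(4.7326) = 4.7326, clip(-3.086) = -2.0
Projection = [4.7326, -2.0]
Squared diffs: [0.0, 1.1794]
Distance = sqrt(1.1794) = 1.086


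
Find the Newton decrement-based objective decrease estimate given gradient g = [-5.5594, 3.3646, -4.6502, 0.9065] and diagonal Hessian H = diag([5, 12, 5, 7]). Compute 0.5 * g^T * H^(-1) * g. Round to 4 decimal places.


Step 1: H is diagonal, so H^(-1) * g = [-1.1119, 0.2804, -0.93, 0.1295].
Step 2: g^T H^(-1) g = sum_i g_i^2 / H_ii
  = (-5.5594)^2/5 + (3.3646)^2/12 + (-4.6502)^2/5 + (0.9065)^2/7
  = 6.1814 + 0.9434 + 4.3249 + 0.1174 = 11.567
Step 3: Objective decrease = 0.5 * g^T H^(-1) g = 5.7835


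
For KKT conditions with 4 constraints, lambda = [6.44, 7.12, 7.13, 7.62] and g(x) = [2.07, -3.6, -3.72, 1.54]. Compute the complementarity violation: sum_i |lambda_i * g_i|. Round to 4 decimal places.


KKT complementary slackness check:
lambda_1 * g_1 = 6.44 * 2.07 = 13.3308
lambda_2 * g_2 = 7.12 * -3.6 = -25.632
lambda_3 * g_3 = 7.13 * -3.72 = -26.5236
lambda_4 * g_4 = 7.62 * 1.54 = 11.7348
Total violation = 13.3308 + 25.632 + 26.5236 + 11.7348 = 77.2212


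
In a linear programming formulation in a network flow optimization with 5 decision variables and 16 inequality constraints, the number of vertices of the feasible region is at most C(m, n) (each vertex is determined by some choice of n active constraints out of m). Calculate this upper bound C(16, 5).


Each vertex corresponds to some choice of n active constraints out of m, so the number of vertices is at most C(m, n) = m! / (n!(m-n)!).
m = 16, n = 5
Numerator: 16 * 15 * 14 * 13 * 12
Denominator: 5! = 120
C(16, 5) = 4368


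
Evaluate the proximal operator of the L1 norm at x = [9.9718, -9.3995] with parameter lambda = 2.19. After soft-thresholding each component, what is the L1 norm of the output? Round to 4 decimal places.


Soft-thresholding with lambda = 2.19:
prox(9.9718) = sign(9.9718)*max(|9.9718| - 2.19, 0) = 7.7818
prox(-9.3995) = sign(-9.3995)*max(|-9.3995| - 2.19, 0) = -7.2095
prox(x) = [7.7818, -7.2095]
||prox(x)||_1 = 7.7818 + 7.2095 = 14.9913


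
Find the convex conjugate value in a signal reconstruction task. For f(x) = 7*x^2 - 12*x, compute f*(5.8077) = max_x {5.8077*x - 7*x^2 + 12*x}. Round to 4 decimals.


f*(y) = sup_x {y*x - a*x^2 - b*x} = sup_x {(y-b)*x - a*x^2}
FOC: (y - b) - 2a*x = 0 => x* = (y - b)/(2a)
x* = (5.8077 + 12)/(2*7) = 1.272
f*(5.8077) = (y-b)^2/(4a) = (5.8077 + 12)^2/(4*7)
= 317.1142/28 = 11.3255


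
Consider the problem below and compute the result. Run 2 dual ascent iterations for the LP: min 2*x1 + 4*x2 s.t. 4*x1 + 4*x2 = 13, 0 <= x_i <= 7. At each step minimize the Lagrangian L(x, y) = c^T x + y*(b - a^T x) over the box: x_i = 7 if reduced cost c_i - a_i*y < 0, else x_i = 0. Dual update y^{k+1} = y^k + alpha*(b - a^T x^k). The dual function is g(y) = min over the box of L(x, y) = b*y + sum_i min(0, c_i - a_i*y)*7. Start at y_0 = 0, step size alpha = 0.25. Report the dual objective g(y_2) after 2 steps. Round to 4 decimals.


Dual ascent for LP: min 2*x1 + 4*x2, 4*x1 + 4*x2 = 13, 0 <= x_i <= 7
Step 1: y^k = 0.0, reduced costs: (2.0, 4.0)
  x^k = (0.0, 0.0), subgradient = b - a^T x = 13.0
  y^{k+1} = 0.0 + 0.25*13.0 = 3.25
Step 2: y^k = 3.25, reduced costs: (-11.0, -9.0)
  x^k = (7.0, 7.0), subgradient = b - a^T x = -43.0
  y^{k+1} = 3.25 + 0.25*-43.0 = -7.5
Dual objective at y_2 = -7.5: reduced costs (32.0, 34.0), box minimizer x = (0.0, 0.0)
g(y_2) = b*y + (c1 - a1*y)*x1 + (c2 - a2*y)*x2 = 13*(-7.5) + 32.0*0.0 + 34.0*0.0 = -97.5 + 0.0 + 0.0 = -97.5


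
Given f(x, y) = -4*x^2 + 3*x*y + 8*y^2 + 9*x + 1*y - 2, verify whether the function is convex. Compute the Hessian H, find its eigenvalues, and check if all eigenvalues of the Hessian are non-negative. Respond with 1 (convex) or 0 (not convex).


The Hessian of f(x,y) = -4*x^2 + 3*x*y + 8*y^2 + 9*x + 1*y - 2 is:
H = [[-8, 3], [3, 16]]
Trace = -8 + 16 = 8
Determinant = -8*16 - (3)^2 = -137
Discriminant = (8)^2 - 4*-137 = 612.0
Eigenvalues: lambda_1 = -8.3693, lambda_2 = 16.3693
The function is not convex.

0


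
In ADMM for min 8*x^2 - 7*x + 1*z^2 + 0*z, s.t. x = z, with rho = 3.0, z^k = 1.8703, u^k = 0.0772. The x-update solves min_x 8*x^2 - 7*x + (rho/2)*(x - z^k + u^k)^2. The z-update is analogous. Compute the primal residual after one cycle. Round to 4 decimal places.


ADMM iteration with rho = 3.0, z^k = 1.8703, u^k = 0.0772
Step 1: x-update.
Minimize 8*x^2 - 7*x + (3.0/2)*(x - 1.8703 + 0.0772)^2
FOC: (2*8 + 3.0)*x = 7 + 3.0*(1.8703 - 0.0772)
x^{k+1} = 0.6515
Step 2: z-update.
Minimize 1*z^2 + 0*z + (3.0/2)*(0.6515 - z + 0.0772)^2
FOC: (2*1 + 3.0)*z = 0 + 3.0*(0.6515 + 0.0772)
z^{k+1} = 0.4372
Step 3: u-update.
u^{k+1} = 0.0772 + 0.6515 - 0.4372 = 0.2915
Step 4: Primal residual = |0.6515 - 0.4372| = 0.2143


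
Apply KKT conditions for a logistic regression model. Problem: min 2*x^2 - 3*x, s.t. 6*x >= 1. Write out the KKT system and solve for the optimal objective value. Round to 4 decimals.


Step 1: Try lambda = 0 (constraint inactive).
Stationarity: 2*2*x - 3 = 0
x* = 3/(2*2) = 0.75
Check constraint: 6*0.75 = 4.5 >= 1 -- satisfied.
Step 2: Compute optimal value.
f(x*) = 2*0.75^2 - 3*0.75 = -1.125


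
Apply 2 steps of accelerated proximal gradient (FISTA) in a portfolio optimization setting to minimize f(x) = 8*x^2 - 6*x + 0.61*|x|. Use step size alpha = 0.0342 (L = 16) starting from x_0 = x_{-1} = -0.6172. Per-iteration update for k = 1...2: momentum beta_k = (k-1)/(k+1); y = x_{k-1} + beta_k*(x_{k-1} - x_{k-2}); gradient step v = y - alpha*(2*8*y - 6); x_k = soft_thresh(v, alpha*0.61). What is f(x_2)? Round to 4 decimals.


FISTA on f(x) = 8*x^2 - 6*x + 0.61*|x|
L = 16, alpha = 0.0342
Iteration 1: beta = 0.0, y = -0.6172 + 0.0*(-0.6172 + 0.6172) = -0.6172
  grad(y) = -15.8752, v = y - alpha*grad = -0.0743
  prox(v) = soft_thresh(-0.0743, 0.0209) = -0.0534
Iteration 2: beta = 0.3333, y = -0.0534 + 0.3333*(-0.0534 + 0.6172) = 0.1345
  grad(y) = -3.8476, v = y - alpha*grad = 0.2661
  prox(v) = soft_thresh(0.2661, 0.0209) = 0.2453
f(x_2) = 8*0.2453^2 - 6*0.2453 + 0.61*|0.2453| = -0.8407


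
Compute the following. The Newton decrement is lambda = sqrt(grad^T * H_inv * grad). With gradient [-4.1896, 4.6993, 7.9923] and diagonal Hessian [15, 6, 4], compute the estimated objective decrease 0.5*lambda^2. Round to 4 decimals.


Step 1: H is diagonal, so H^(-1) * g = [-0.2793, 0.7832, 1.9981].
Step 2: g^T H^(-1) g = sum_i g_i^2 / H_ii
  = (-4.1896)^2/15 + (4.6993)^2/6 + (7.9923)^2/4
  = 1.1702 + 3.6806 + 15.9692 = 20.82
Step 3: Objective decrease = 0.5 * g^T H^(-1) g = 10.41


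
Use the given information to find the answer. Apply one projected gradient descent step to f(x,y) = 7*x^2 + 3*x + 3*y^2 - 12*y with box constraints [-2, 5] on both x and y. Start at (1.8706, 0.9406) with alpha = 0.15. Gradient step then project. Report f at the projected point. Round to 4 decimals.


Step 1: Compute gradient at (1.8706, 0.9406).
grad_x = 2*7*1.8706 + 3 = 29.1884
grad_y = 2*3*0.9406 - 12 = -6.3564
Step 2: Gradient step.
x_raw = 1.8706 - 0.15*29.1884 = -2.5077
y_raw = 0.9406 - 0.15*-6.3564 = 1.8941
Step 3: Project onto [-2, 5].
x_proj = clip(-2.5077) = -2.0
y_proj = clip(1.8941) = 1.8941
Step 4: Evaluate f.
f(-2.0, 1.8941) = 10.0337


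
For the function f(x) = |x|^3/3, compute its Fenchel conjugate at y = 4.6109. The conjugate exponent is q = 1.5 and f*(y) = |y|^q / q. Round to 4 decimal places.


The conjugate exponent q satisfies 1/p + 1/q = 1.
p = 3, so q = 3/(3 - 1) = 1.5
|y|^q = 4.6109^1.5 = 9.901
f*(4.6109) = 9.901 / 1.5 = 6.6007


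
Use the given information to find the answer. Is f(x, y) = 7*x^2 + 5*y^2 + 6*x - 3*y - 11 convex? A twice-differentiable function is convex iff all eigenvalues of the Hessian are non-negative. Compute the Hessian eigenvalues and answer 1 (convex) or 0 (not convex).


The Hessian of f(x,y) = 7*x^2 + 5*y^2 + 6*x - 3*y - 11 is:
H = [[14, 0], [0, 10]]
Trace = 14 + 10 = 24
Determinant = 14*10 - (0)^2 = 140
Discriminant = (24)^2 - 4*140 = 16.0
Eigenvalues: lambda_1 = 10.0, lambda_2 = 14.0
The function is convex.

1


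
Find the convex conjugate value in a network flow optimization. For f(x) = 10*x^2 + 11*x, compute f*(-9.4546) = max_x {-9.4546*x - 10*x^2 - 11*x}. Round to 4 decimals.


f*(y) = sup_x {y*x - a*x^2 - b*x} = sup_x {(y-b)*x - a*x^2}
FOC: (y - b) - 2a*x = 0 => x* = (y - b)/(2a)
x* = (-9.4546 - 11)/(2*10) = -1.0227
f*(-9.4546) = (y-b)^2/(4a) = (-9.4546 - 11)^2/(4*10)
= 418.3907/40 = 10.4598


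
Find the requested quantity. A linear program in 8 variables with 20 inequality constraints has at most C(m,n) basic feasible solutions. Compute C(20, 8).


Each vertex corresponds to some choice of n active constraints out of m, so the number of vertices is at most C(m, n) = m! / (n!(m-n)!).
m = 20, n = 8
Numerator: 20 * 19 * 18 * 17 * 16 * 15 * 14 * 13
Denominator: 8! = 40320
C(20, 8) = 125970


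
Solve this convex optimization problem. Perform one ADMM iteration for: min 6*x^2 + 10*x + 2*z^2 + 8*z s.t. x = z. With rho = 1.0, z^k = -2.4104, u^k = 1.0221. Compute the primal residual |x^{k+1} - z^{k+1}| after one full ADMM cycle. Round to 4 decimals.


ADMM iteration with rho = 1.0, z^k = -2.4104, u^k = 1.0221
Step 1: x-update.
Minimize 6*x^2 + 10*x + (1.0/2)*(x + 2.4104 + 1.0221)^2
FOC: (2*6 + 1.0)*x = -10 + 1.0*(-2.4104 - 1.0221)
x^{k+1} = -1.0333
Step 2: z-update.
Minimize 2*z^2 + 8*z + (1.0/2)*(-1.0333 - z + 1.0221)^2
FOC: (2*2 + 1.0)*z = -8 + 1.0*(-1.0333 + 1.0221)
z^{k+1} = -1.6022
Step 3: u-update.
u^{k+1} = 1.0221 - 1.0333 + 1.6022 = 1.5911
Step 4: Primal residual = |-1.0333 + 1.6022| = 0.569


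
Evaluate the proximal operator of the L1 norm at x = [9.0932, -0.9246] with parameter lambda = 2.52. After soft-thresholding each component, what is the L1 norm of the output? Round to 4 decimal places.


Soft-thresholding with lambda = 2.52:
prox(9.0932) = sign(9.0932)*max(|9.0932| - 2.52, 0) = 6.5732
prox(-0.9246) = sign(-0.9246)*max(|-0.9246| - 2.52, 0) = 0.0
prox(x) = [6.5732, 0.0]
||prox(x)||_1 = 6.5732 + 0.0 = 6.5732


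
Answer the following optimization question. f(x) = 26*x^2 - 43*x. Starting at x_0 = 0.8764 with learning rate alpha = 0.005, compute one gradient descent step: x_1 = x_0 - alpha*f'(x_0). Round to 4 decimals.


We compute the gradient at x_0 and apply the update.
f'(x) = 52*x - 43
f'(0.8764) = 52*0.8764 - 43 = 2.5728
x_1 = 0.8764 - 0.005*2.5728 = 0.8635


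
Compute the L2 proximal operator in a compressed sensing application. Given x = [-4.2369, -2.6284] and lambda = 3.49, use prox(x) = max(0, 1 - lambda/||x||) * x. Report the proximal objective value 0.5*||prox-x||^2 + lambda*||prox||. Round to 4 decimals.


Step 1: Compute ||x||.
||x|| = 4.986
Step 2: Compute scaling factor.
scale = max(0, 1 - 3.49/4.986) = 0.3
Step 3: prox(x) = [-1.2712, -0.7886]
||prox(x)|| = 1.496
Step 4: Proximal objective.
0.5*||prox-x||^2 = 6.0901
lambda*||prox|| = 5.221
Total = 11.311


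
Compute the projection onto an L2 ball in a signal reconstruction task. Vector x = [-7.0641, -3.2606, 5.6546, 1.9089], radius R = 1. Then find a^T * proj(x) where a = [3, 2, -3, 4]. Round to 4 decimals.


Step 1: Compute ||x|| (intermediates to 6 decimals).
||x|| = sqrt((-7.0641)^2 + (-3.2606)^2 + 5.6546^2 + 1.9089^2) = 9.805683
Step 2: Project.
Since ||x|| > R, scale = R/||x|| = 1/9.805683 = 0.101982, proj(x) = scale * x
proj(x) = [-0.720411, -0.332523, 0.576667, 0.194673]
Step 3: Dot product.
a^T * proj(x) = 3*(-0.720411) + 2*(-0.332523) - 3*0.576667 + 4*0.194673 = -3.7776


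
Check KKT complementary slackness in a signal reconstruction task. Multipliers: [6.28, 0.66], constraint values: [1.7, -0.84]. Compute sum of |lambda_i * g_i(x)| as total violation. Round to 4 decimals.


KKT complementary slackness check:
lambda_1 * g_1 = 6.28 * 1.7 = 10.676
lambda_2 * g_2 = 0.66 * -0.84 = -0.5544
Total violation = 10.676 + 0.5544 = 11.2304


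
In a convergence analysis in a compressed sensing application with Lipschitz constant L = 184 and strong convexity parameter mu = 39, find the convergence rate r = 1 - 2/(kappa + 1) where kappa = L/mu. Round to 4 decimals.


Step 1: Compute the condition number.
kappa = L/mu = 184/39 = 4.7179
Step 2: Compute the convergence rate.
r = 1 - 2/(kappa + 1) = 1 - 2*mu/(L + mu) = (L - mu)/(L + mu) = 145/223 = 0.6502


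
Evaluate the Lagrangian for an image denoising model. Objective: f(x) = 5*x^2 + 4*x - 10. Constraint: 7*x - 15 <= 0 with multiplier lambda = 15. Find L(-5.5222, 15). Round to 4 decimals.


Step 1: Evaluate f(x).
f(-5.5222) = 5*(-5.5222)^2 + 4*(-5.5222) - 10 = 120.3847
Step 2: Evaluate g(x).
g(-5.5222) = 7*-5.5222 - 15 = -53.6554
Step 3: Compute Lagrangian.
L = 120.3847 + 15*-53.6554 = -684.4463


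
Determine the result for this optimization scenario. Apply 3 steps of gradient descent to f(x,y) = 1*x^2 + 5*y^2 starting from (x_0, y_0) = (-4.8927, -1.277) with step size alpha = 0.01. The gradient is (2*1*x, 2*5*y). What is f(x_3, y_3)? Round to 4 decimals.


Gradient descent on f(x,y) = 1*x^2 + 5*y^2.
Starting point: (-4.8927, -1.277), alpha = 0.01
Step 1: grad_x = 2*1*-4.8927 = -9.7854, grad_y = 2*5*-1.277 = -12.77
  x_1 = -4.8927 - 0.01*-9.7854 = -4.7948
  y_1 = -1.277 - 0.01*-12.77 = -1.1493
Step 2: grad_x = 2*1*-4.7948 = -9.5897, grad_y = 2*5*-1.1493 = -11.493
  x_2 = -4.7948 - 0.01*-9.5897 = -4.6989
  y_2 = -1.1493 - 0.01*-11.493 = -1.0344
Step 3: grad_x = 2*1*-4.6989 = -9.3979, grad_y = 2*5*-1.0344 = -10.3437
  x_3 = -4.6989 - 0.01*-9.3979 = -4.605
  y_3 = -1.0344 - 0.01*-10.3437 = -0.9309
f(-4.605, -0.9309) = 1*(-4.605)^2 + 5*(-0.9309)^2 = 25.5389


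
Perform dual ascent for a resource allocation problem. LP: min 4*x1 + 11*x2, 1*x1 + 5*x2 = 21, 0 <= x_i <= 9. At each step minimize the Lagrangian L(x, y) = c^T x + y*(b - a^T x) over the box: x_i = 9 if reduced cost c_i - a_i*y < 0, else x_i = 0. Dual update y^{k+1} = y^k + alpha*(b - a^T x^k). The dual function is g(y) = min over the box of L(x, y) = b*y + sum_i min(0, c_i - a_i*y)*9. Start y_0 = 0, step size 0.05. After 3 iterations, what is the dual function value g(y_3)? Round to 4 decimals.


Dual ascent for LP: min 4*x1 + 11*x2, 1*x1 + 5*x2 = 21, 0 <= x_i <= 9
Step 1: y^k = 0.0, reduced costs: (4.0, 11.0)
  x^k = (0.0, 0.0), subgradient = b - a^T x = 21.0
  y^{k+1} = 0.0 + 0.05*21.0 = 1.05
Step 2: y^k = 1.05, reduced costs: (2.95, 5.75)
  x^k = (0.0, 0.0), subgradient = b - a^T x = 21.0
  y^{k+1} = 1.05 + 0.05*21.0 = 2.1
Step 3: y^k = 2.1, reduced costs: (1.9, 0.5)
  x^k = (0.0, 0.0), subgradient = b - a^T x = 21.0
  y^{k+1} = 2.1 + 0.05*21.0 = 3.15
Dual objective at y_3 = 3.15: reduced costs (0.85, -4.75), box minimizer x = (0.0, 9.0)
g(y_3) = b*y + (c1 - a1*y)*x1 + (c2 - a2*y)*x2 = 21*3.15 + 0.85*0.0 + (-4.75)*9.0 = 66.15 + 0.0 - 42.75 = 23.4


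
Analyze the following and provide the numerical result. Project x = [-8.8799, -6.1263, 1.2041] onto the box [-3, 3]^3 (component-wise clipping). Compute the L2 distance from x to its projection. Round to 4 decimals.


Project each component onto [-3, 3].
clip(-8.8799) = -3.0, clip(-6.1263) = -3.0, clip(1.2041) = 1.2041
Projection = [-3.0, -3.0, 1.2041]
Squared diffs: [34.5732, 9.7738, 0.0]
Distance = sqrt(44.347) = 6.6594


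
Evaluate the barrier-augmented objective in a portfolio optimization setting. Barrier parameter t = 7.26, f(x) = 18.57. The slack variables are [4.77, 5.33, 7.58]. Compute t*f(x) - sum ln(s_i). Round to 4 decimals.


Step 1: Compute log-barrier.
ln values: [1.5623, 1.6734, 2.0255]
phi = -(1.5623 + 1.6734 + 2.0255) = -5.2612
Step 2: Compute augmented objective.
t*f(x) = 7.26*18.57 = 134.8182
Total = 134.8182 - 5.2612 = 129.557


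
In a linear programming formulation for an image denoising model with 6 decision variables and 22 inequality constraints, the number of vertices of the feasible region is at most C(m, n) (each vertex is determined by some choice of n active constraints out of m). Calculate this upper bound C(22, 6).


Each vertex corresponds to some choice of n active constraints out of m, so the number of vertices is at most C(m, n) = m! / (n!(m-n)!).
m = 22, n = 6
Numerator: 22 * 21 * 20 * 19 * 18 * 17
Denominator: 6! = 720
C(22, 6) = 74613


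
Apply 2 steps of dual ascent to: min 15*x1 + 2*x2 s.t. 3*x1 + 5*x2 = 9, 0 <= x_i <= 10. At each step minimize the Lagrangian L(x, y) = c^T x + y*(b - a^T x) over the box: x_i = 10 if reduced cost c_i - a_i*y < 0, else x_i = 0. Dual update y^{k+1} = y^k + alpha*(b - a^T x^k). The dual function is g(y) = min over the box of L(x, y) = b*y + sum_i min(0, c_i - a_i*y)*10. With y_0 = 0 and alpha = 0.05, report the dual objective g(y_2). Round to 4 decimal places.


Dual ascent for LP: min 15*x1 + 2*x2, 3*x1 + 5*x2 = 9, 0 <= x_i <= 10
Step 1: y^k = 0.0, reduced costs: (15.0, 2.0)
  x^k = (0.0, 0.0), subgradient = b - a^T x = 9.0
  y^{k+1} = 0.0 + 0.05*9.0 = 0.45
Step 2: y^k = 0.45, reduced costs: (13.65, -0.25)
  x^k = (0.0, 10.0), subgradient = b - a^T x = -41.0
  y^{k+1} = 0.45 + 0.05*-41.0 = -1.6
Dual objective at y_2 = -1.6: reduced costs (19.8, 10.0), box minimizer x = (0.0, 0.0)
g(y_2) = b*y + (c1 - a1*y)*x1 + (c2 - a2*y)*x2 = 9*(-1.6) + 19.8*0.0 + 10.0*0.0 = -14.4 + 0.0 + 0.0 = -14.4


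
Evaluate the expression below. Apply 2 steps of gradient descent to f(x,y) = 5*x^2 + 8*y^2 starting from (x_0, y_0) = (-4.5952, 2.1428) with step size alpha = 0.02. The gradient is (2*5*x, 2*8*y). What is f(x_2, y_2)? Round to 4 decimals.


Gradient descent on f(x,y) = 5*x^2 + 8*y^2.
Starting point: (-4.5952, 2.1428), alpha = 0.02
Step 1: grad_x = 2*5*-4.5952 = -45.952, grad_y = 2*8*2.1428 = 34.2848
  x_1 = -4.5952 - 0.02*-45.952 = -3.6762
  y_1 = 2.1428 - 0.02*34.2848 = 1.4571
Step 2: grad_x = 2*5*-3.6762 = -36.7616, grad_y = 2*8*1.4571 = 23.3137
  x_2 = -3.6762 - 0.02*-36.7616 = -2.9409
  y_2 = 1.4571 - 0.02*23.3137 = 0.9908
f(-2.9409, 0.9908) = 5*(-2.9409)^2 + 8*0.9908^2 = 51.0993
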